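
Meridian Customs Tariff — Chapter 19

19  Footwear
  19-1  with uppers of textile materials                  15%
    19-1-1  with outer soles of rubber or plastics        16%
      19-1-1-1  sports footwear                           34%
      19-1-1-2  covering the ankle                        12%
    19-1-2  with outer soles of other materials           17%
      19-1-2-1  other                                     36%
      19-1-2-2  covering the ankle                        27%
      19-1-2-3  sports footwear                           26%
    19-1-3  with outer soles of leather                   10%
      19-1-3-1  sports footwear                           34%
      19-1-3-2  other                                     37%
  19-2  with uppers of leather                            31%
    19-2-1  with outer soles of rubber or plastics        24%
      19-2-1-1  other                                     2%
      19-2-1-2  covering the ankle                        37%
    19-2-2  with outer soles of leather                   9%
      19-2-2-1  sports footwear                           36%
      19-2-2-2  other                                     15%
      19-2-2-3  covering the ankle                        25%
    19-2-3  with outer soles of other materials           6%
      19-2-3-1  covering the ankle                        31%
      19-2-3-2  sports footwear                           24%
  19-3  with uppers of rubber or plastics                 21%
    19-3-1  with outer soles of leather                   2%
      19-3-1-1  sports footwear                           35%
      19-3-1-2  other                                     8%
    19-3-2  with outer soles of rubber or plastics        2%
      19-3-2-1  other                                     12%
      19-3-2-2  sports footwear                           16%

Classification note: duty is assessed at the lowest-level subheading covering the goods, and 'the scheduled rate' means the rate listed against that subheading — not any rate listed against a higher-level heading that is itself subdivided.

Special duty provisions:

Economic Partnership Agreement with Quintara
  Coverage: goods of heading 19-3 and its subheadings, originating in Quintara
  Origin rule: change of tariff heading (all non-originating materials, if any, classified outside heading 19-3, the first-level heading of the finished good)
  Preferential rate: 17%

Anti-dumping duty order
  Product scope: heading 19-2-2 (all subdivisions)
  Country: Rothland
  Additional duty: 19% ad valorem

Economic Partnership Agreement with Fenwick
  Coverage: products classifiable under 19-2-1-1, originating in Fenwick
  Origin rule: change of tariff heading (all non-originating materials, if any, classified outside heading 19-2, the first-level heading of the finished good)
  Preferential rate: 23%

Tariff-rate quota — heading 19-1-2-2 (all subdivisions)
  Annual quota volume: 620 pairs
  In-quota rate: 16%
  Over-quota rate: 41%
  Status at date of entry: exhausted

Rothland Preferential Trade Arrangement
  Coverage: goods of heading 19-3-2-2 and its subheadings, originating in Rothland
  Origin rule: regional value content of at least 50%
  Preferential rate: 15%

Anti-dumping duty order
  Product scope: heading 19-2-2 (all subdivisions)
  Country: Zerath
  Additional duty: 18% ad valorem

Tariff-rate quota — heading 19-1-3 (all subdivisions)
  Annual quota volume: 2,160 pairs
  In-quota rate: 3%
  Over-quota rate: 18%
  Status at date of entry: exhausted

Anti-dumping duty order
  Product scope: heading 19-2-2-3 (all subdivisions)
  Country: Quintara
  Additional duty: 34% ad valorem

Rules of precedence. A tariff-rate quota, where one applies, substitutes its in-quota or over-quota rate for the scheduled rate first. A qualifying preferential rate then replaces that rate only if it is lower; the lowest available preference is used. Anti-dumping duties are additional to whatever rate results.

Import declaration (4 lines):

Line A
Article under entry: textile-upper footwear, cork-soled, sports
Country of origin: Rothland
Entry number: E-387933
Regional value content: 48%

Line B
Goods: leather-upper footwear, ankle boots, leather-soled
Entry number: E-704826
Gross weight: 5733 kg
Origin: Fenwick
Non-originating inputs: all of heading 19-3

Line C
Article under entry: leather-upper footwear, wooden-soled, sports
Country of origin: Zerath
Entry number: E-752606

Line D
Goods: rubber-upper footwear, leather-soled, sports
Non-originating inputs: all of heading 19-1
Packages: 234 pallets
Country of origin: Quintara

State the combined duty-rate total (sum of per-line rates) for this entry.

92%

Line A: textile-upper → 19-1; cork-soled → 19-1-2; sports → 19-1-2-3. Scheduled 26%. Rothland agreement on 19-3-2-2: 19-1-2-3 not covered. → 26%.
Line B: leather-upper → 19-2; leather-soled → 19-2-2; ankle boots → 19-2-2-3. Scheduled 25%. Fenwick agreement on 19-2-1-1: 19-2-2-3 not covered. → 25%.
Line C: leather-upper → 19-2; wooden-soled → 19-2-3; sports → 19-2-3-2. Scheduled 24%. No special measure applies. → 24%.
Line D: rubber-upper → 19-3; leather-soled → 19-3-1; sports → 19-3-1-1. Scheduled 35%. Quintara agreement on 19-3: CTH met → 17% available; preferential 17%. → 17%.
Sum: 26% + 25% + 24% + 17% = 92%.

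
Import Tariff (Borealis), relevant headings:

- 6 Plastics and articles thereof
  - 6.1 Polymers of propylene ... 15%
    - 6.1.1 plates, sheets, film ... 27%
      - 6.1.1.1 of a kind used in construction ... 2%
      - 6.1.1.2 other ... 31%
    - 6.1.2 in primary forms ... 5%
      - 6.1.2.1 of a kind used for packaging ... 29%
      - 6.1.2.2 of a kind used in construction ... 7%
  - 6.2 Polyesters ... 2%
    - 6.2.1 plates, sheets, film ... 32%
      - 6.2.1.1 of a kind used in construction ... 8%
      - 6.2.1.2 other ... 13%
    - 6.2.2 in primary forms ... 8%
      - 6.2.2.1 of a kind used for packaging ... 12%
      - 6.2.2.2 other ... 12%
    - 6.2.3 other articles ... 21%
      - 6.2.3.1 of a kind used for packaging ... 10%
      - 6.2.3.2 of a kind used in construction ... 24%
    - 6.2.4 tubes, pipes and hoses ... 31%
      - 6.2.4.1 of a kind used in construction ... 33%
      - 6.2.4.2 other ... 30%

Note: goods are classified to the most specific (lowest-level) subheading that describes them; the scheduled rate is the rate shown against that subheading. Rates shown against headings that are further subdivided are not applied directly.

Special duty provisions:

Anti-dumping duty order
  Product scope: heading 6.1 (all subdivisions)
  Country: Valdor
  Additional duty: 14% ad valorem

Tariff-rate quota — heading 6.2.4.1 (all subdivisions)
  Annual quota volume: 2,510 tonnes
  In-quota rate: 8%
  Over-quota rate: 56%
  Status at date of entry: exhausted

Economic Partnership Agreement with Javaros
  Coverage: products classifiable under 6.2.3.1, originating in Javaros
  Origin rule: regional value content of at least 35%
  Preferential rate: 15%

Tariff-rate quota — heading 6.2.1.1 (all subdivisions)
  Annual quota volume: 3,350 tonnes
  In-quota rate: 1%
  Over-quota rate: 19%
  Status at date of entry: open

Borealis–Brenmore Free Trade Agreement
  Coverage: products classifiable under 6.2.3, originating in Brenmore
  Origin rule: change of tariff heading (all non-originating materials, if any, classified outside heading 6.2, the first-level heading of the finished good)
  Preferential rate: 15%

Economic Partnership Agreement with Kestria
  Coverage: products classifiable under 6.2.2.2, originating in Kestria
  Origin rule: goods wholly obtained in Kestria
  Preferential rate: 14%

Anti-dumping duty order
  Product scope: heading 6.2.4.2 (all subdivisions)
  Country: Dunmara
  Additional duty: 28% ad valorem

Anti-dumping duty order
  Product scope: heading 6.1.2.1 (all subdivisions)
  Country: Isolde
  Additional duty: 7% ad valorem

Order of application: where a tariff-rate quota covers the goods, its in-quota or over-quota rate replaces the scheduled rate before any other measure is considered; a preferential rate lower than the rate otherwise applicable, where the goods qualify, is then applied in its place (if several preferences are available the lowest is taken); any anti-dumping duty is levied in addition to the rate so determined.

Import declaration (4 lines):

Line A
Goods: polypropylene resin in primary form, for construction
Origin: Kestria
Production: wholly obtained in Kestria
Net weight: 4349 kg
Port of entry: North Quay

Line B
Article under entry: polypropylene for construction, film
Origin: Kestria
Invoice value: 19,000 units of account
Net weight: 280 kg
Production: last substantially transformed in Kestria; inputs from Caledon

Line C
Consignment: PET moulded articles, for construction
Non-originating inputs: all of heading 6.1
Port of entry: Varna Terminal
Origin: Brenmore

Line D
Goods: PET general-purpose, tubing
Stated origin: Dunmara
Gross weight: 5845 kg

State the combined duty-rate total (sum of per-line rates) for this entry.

82%

Line A: polypropylene → 6.1; resin in primary form → 6.1.2; for construction → 6.1.2.2. Scheduled 7%. Kestria agreement on 6.2.2.2: 6.1.2.2 not covered. → 7%.
Line B: polypropylene → 6.1; film → 6.1.1; for construction → 6.1.1.1. Scheduled 2%. Kestria agreement on 6.2.2.2: 6.1.1.1 not covered. → 2%.
Line C: PET → 6.2; moulded articles → 6.2.3; for construction → 6.2.3.2. Scheduled 24%. Brenmore agreement on 6.2.3: CTH met → 15% available; preferential 15%. → 15%.
Line D: PET → 6.2; tubing → 6.2.4; general-purpose → 6.2.4.2. Scheduled 30%. anti-dumping (Dunmara, 6.2.4.2): +28%; total 30% + 28% = 58%. → 58%.
Sum: 7% + 2% + 15% + 58% = 82%.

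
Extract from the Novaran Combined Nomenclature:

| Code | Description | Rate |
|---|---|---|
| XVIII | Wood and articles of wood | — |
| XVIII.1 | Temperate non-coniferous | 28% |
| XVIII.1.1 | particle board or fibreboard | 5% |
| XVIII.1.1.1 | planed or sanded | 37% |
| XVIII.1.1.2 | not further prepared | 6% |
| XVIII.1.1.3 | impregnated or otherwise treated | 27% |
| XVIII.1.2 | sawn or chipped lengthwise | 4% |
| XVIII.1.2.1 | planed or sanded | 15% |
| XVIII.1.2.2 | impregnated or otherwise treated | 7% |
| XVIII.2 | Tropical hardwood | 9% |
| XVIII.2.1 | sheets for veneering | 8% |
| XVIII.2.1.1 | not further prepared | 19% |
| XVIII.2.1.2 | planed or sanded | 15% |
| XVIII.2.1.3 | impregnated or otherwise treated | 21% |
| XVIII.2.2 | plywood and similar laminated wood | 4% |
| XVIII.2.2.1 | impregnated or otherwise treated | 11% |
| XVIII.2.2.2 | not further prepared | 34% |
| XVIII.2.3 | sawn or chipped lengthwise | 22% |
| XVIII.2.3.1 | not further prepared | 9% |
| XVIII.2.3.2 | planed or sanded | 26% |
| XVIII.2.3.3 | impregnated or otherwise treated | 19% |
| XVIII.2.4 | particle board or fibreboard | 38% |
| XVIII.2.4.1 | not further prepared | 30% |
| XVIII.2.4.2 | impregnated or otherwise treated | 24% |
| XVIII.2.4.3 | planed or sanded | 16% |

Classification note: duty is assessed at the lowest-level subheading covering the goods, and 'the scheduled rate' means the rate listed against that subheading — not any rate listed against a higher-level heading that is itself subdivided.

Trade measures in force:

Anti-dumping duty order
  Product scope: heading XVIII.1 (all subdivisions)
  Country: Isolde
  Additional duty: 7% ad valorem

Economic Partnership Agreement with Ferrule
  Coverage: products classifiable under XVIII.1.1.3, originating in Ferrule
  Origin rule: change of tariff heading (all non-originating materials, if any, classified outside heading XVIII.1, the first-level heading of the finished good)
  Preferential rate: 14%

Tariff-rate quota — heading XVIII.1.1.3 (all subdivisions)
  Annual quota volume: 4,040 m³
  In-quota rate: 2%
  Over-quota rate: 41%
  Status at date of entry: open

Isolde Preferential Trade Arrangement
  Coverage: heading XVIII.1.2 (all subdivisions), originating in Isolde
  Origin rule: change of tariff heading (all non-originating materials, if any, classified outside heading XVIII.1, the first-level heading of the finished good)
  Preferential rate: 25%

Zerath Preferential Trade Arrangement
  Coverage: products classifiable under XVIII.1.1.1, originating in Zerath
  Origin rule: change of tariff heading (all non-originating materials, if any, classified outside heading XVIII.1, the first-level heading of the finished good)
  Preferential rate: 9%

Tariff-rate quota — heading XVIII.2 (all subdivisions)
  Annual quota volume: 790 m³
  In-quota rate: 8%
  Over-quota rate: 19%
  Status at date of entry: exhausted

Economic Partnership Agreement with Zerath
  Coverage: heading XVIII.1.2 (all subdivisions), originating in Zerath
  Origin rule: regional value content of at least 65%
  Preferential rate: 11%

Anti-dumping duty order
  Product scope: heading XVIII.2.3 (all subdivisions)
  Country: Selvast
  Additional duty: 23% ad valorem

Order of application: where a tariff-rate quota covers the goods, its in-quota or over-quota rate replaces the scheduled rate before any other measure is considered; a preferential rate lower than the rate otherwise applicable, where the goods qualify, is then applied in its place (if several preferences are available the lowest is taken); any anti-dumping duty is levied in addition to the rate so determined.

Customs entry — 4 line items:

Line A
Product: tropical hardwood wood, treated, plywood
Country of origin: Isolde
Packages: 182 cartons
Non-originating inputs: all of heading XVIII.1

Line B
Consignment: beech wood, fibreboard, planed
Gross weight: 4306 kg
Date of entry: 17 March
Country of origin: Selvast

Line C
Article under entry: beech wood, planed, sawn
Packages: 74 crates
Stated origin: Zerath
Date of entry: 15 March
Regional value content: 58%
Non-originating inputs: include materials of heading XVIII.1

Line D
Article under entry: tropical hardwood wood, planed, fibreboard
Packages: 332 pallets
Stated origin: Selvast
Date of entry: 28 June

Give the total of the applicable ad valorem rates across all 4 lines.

Line A: tropical hardwood → XVIII.2; plywood → XVIII.2.2; treated → XVIII.2.2.1. Scheduled 11%. quota on XVIII.2 exhausted → over-quota 19%; Isolde agreement on XVIII.1.2: XVIII.2.2.1 not covered. → 19%.
Line B: beech → XVIII.1; fibreboard → XVIII.1.1; planed → XVIII.1.1.1. Scheduled 37%. No special measure applies. → 37%.
Line C: beech → XVIII.1; sawn → XVIII.1.2; planed → XVIII.1.2.1. Scheduled 15%. Zerath agreement on XVIII.1.1.1: XVIII.1.2.1 not covered; Zerath agreement on XVIII.1.2: RVC < 65%. → 15%.
Line D: tropical hardwood → XVIII.2; fibreboard → XVIII.2.4; planed → XVIII.2.4.3. Scheduled 16%. quota on XVIII.2 exhausted → over-quota 19%. → 19%.
Sum: 19% + 37% + 15% + 19% = 90%.

90%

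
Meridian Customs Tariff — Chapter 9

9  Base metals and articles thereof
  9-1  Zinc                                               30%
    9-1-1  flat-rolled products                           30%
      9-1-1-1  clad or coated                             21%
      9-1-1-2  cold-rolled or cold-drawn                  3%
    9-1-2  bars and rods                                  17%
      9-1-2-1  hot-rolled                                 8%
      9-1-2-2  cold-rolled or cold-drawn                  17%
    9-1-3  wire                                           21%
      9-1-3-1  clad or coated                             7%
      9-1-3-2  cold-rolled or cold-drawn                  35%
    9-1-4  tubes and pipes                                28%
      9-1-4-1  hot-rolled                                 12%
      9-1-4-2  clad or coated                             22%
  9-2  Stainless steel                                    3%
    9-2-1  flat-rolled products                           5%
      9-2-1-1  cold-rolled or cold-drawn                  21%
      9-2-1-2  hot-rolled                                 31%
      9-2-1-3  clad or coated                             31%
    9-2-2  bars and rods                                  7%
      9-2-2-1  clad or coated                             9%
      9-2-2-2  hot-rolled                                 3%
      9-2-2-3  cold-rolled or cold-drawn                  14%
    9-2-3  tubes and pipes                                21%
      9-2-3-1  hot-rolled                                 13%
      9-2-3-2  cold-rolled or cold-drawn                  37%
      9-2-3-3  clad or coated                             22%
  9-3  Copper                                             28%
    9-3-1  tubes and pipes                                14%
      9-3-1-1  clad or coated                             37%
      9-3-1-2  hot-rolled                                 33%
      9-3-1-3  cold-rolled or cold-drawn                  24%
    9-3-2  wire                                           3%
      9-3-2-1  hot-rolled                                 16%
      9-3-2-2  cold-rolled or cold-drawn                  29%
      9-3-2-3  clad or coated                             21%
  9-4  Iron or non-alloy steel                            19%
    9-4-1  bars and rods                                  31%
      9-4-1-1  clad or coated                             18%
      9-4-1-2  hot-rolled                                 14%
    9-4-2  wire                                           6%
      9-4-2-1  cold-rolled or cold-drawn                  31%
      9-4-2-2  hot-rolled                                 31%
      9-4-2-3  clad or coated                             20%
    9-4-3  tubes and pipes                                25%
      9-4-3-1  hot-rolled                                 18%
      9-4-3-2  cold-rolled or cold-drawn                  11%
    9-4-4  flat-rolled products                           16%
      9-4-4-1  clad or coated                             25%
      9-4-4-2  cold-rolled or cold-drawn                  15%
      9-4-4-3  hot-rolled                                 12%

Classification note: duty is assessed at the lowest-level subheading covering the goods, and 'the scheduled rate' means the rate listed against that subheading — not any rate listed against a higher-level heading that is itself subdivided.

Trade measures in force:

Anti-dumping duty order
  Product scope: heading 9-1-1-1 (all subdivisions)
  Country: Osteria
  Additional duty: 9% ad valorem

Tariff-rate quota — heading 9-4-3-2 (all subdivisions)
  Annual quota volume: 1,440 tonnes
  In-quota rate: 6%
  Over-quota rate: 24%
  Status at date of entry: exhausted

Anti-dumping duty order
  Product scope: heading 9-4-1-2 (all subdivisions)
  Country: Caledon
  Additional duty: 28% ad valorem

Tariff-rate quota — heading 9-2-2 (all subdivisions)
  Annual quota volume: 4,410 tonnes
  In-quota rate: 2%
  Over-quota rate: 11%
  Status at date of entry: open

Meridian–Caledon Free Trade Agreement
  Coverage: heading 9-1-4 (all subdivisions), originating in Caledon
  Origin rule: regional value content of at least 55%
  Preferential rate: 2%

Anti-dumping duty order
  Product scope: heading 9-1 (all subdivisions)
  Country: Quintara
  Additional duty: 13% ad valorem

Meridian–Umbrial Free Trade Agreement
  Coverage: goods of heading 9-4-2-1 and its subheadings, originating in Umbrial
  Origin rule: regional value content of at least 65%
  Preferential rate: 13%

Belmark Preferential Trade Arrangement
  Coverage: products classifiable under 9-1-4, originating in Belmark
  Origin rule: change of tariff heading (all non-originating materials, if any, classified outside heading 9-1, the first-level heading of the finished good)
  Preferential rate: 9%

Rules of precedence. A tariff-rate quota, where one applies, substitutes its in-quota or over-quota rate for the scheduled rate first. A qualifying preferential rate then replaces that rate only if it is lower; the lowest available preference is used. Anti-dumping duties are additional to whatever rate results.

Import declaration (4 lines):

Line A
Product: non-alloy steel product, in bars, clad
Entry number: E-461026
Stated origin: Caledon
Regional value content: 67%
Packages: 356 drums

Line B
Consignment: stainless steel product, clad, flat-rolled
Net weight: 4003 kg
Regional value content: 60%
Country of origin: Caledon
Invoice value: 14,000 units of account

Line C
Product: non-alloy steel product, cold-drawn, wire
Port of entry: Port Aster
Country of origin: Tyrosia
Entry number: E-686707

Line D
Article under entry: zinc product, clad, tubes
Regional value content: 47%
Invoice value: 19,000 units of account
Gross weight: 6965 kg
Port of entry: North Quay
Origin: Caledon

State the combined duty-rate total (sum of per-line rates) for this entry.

102%

Line A: non-alloy steel → 9-4; in bars → 9-4-1; clad → 9-4-1-1. Scheduled 18%. Caledon agreement on 9-1-4: 9-4-1-1 not covered. → 18%.
Line B: stainless steel → 9-2; flat-rolled → 9-2-1; clad → 9-2-1-3. Scheduled 31%. Caledon agreement on 9-1-4: 9-2-1-3 not covered. → 31%.
Line C: non-alloy steel → 9-4; wire → 9-4-2; cold-drawn → 9-4-2-1. Scheduled 31%. No special measure applies. → 31%.
Line D: zinc → 9-1; tubes → 9-1-4; clad → 9-1-4-2. Scheduled 22%. Caledon agreement on 9-1-4: RVC < 55%. → 22%.
Sum: 18% + 31% + 31% + 22% = 102%.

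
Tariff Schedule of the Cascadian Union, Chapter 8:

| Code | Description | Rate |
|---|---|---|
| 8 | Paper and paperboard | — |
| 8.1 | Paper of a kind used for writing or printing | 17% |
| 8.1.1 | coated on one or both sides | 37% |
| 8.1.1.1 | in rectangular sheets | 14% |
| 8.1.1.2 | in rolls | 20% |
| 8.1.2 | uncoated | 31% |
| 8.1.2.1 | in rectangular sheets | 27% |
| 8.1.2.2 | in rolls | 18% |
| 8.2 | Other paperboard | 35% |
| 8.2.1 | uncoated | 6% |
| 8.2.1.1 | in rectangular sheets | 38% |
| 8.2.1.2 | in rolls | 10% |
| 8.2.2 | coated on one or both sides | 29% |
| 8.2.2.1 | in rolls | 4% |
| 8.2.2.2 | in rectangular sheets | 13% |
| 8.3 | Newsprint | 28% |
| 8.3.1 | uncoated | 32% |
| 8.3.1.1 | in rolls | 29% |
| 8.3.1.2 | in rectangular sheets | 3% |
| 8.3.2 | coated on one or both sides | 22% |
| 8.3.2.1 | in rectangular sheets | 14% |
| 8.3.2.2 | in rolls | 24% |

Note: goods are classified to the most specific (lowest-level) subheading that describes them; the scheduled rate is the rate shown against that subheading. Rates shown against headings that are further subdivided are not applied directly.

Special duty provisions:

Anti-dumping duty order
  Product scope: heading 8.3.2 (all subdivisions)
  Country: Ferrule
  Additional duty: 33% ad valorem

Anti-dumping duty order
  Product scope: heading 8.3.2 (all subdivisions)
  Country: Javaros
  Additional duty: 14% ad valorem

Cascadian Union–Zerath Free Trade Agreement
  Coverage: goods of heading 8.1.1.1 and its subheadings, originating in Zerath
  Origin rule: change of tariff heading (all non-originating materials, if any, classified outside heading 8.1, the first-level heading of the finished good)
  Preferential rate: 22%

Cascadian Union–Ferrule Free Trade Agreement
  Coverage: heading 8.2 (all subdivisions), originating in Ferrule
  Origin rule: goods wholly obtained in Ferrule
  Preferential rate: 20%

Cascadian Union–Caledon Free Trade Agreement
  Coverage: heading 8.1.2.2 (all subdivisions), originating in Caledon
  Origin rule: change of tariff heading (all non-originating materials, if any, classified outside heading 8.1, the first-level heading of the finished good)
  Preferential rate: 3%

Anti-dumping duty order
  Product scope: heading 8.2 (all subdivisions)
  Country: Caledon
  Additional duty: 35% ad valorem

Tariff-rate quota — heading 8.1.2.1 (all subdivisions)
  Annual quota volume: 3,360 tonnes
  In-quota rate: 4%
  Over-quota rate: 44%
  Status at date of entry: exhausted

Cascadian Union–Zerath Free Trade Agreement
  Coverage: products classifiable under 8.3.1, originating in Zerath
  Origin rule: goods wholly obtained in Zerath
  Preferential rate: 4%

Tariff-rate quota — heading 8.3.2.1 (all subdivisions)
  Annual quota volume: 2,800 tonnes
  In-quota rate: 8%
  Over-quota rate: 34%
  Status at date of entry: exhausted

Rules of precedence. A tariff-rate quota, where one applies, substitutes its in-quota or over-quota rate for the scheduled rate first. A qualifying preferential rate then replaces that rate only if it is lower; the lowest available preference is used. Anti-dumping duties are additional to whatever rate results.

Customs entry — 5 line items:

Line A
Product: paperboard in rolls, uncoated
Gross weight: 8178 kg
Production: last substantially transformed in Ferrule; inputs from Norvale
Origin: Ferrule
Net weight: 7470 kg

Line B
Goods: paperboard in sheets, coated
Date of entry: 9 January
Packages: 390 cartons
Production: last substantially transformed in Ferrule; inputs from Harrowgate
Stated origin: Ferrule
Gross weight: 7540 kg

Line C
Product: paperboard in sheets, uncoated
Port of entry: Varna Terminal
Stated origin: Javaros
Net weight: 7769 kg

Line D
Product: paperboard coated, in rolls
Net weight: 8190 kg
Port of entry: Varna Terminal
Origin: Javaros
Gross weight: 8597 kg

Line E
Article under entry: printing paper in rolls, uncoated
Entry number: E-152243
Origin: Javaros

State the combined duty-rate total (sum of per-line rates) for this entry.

Line A: paperboard → 8.2; uncoated → 8.2.1; in rolls → 8.2.1.2. Scheduled 10%. Ferrule agreement on 8.2: not wholly obtained. → 10%.
Line B: paperboard → 8.2; coated → 8.2.2; in sheets → 8.2.2.2. Scheduled 13%. Ferrule agreement on 8.2: not wholly obtained. → 13%.
Line C: paperboard → 8.2; uncoated → 8.2.1; in sheets → 8.2.1.1. Scheduled 38%. No special measure applies. → 38%.
Line D: paperboard → 8.2; coated → 8.2.2; in rolls → 8.2.2.1. Scheduled 4%. No special measure applies. → 4%.
Line E: printing paper → 8.1; uncoated → 8.1.2; in rolls → 8.1.2.2. Scheduled 18%. No special measure applies. → 18%.
Sum: 10% + 13% + 38% + 4% + 18% = 83%.

83%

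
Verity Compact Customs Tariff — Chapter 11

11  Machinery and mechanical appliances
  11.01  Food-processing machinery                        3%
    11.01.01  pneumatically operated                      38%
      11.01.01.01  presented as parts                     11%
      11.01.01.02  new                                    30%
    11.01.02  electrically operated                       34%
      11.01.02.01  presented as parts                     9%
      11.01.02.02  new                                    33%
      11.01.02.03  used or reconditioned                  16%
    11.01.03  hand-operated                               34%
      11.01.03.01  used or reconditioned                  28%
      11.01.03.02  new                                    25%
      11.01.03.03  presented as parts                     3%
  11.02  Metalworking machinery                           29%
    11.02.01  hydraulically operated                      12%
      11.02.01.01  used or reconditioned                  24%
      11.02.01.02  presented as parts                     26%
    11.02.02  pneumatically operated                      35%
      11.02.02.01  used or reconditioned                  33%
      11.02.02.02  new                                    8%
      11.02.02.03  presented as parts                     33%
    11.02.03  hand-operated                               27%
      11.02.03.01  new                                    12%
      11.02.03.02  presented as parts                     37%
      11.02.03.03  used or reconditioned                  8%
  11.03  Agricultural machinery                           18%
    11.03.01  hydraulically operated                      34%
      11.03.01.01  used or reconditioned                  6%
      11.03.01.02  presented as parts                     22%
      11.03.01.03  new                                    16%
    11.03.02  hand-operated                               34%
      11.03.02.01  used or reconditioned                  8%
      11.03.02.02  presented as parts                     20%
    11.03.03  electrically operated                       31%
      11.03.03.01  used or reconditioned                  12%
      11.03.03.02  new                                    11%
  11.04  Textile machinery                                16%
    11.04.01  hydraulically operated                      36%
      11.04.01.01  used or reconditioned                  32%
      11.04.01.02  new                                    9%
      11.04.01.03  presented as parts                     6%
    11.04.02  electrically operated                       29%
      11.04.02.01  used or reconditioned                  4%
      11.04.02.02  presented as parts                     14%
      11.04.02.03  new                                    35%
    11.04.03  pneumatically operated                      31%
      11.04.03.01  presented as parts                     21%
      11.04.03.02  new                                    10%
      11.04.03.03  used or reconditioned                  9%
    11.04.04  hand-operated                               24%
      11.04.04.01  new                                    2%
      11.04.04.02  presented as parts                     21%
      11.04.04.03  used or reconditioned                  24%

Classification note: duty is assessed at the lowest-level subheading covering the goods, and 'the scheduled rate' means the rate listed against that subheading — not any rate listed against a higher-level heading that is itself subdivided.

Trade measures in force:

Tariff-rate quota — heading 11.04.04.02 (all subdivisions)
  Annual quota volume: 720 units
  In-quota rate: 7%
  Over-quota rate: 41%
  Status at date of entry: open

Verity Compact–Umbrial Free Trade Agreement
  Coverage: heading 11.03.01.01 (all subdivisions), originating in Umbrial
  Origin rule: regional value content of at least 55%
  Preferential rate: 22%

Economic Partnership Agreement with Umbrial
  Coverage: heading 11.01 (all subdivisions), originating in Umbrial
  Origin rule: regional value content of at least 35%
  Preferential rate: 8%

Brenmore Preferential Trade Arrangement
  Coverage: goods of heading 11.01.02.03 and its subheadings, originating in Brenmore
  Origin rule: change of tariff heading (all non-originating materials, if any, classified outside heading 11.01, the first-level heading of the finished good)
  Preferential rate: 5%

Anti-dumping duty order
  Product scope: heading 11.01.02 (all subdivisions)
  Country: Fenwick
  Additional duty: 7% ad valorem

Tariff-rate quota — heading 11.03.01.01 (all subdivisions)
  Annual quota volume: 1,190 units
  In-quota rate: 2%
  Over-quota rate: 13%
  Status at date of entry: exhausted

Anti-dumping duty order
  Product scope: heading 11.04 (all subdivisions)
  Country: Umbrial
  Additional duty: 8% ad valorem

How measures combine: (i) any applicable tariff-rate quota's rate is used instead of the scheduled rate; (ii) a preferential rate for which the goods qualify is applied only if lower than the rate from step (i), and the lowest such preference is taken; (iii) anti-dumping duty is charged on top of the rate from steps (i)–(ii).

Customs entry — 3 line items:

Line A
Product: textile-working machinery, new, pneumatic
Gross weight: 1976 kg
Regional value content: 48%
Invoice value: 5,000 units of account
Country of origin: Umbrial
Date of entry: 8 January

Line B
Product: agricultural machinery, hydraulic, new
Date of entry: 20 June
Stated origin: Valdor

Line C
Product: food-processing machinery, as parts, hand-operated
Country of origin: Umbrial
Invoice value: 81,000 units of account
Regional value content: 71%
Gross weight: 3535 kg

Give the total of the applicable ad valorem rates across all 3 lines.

Line A: textile-working → 11.04; pneumatic → 11.04.03; new → 11.04.03.02. Scheduled 10%. Umbrial agreement on 11.03.01.01: 11.04.03.02 not covered; Umbrial agreement on 11.01: 11.04.03.02 not covered; anti-dumping (Umbrial, 11.04): +8%; total 10% + 8% = 18%. → 18%.
Line B: agricultural → 11.03; hydraulic → 11.03.01; new → 11.03.01.03. Scheduled 16%. No special measure applies. → 16%.
Line C: food-processing → 11.01; hand-operated → 11.01.03; as parts → 11.01.03.03. Scheduled 3%. Umbrial agreement on 11.03.01.01: 11.01.03.03 not covered; Umbrial agreement on 11.01: RVC ≥ 35% → 8% available; preference 8% not lower than 3% → no reduction. → 3%.
Sum: 18% + 16% + 3% = 37%.

37%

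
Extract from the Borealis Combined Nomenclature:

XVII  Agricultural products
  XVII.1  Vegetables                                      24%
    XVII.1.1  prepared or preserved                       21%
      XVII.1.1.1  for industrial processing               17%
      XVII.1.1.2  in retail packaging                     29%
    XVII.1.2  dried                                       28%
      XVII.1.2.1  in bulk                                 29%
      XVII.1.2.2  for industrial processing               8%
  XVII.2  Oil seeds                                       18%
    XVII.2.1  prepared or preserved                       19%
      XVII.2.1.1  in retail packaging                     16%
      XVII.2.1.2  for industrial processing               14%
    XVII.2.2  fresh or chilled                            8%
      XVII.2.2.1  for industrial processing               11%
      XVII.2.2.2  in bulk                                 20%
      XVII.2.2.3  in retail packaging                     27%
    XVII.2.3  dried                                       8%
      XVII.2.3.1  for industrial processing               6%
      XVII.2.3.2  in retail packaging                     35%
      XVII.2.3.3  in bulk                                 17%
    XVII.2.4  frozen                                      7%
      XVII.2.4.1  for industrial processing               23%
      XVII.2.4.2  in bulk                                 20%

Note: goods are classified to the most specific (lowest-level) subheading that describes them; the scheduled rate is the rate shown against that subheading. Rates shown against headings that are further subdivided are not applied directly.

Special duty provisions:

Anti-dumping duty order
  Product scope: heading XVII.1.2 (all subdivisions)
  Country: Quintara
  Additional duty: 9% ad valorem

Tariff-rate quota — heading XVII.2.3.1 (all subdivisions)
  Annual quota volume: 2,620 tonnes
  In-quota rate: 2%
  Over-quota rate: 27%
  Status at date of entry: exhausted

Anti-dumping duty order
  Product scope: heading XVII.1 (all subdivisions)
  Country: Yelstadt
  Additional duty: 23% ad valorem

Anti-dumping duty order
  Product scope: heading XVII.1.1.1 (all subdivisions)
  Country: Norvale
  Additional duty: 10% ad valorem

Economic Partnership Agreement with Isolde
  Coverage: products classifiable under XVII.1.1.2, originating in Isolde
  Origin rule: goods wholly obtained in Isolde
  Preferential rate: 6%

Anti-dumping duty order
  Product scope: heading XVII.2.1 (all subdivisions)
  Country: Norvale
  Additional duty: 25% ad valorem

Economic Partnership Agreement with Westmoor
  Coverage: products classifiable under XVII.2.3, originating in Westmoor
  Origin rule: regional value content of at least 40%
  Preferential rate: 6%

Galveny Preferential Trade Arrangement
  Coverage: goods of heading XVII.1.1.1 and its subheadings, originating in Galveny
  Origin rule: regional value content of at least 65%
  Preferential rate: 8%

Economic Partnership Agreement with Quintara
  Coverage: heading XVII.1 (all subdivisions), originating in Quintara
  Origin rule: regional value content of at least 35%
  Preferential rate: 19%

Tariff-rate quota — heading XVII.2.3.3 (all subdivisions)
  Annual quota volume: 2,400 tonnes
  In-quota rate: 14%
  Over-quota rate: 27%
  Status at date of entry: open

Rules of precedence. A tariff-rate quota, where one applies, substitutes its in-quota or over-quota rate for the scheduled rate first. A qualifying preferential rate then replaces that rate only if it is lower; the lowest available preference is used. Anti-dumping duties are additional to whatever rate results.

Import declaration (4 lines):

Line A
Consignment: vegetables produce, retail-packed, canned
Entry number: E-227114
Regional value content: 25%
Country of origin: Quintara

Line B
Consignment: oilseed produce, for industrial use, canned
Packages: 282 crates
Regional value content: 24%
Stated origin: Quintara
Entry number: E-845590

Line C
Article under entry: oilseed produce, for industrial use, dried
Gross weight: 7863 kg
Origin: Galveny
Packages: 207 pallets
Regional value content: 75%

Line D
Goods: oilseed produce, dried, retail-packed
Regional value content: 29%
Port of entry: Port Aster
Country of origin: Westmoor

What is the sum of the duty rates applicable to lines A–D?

105%

Line A: vegetables → XVII.1; canned → XVII.1.1; retail-packed → XVII.1.1.2. Scheduled 29%. Quintara agreement on XVII.1: RVC < 35%. → 29%.
Line B: oilseed → XVII.2; canned → XVII.2.1; for industrial use → XVII.2.1.2. Scheduled 14%. Quintara agreement on XVII.1: XVII.2.1.2 not covered. → 14%.
Line C: oilseed → XVII.2; dried → XVII.2.3; for industrial use → XVII.2.3.1. Scheduled 6%. quota on XVII.2.3.1 exhausted → over-quota 27%; Galveny agreement on XVII.1.1.1: XVII.2.3.1 not covered. → 27%.
Line D: oilseed → XVII.2; dried → XVII.2.3; retail-packed → XVII.2.3.2. Scheduled 35%. Westmoor agreement on XVII.2.3: RVC < 40%. → 35%.
Sum: 29% + 14% + 27% + 35% = 105%.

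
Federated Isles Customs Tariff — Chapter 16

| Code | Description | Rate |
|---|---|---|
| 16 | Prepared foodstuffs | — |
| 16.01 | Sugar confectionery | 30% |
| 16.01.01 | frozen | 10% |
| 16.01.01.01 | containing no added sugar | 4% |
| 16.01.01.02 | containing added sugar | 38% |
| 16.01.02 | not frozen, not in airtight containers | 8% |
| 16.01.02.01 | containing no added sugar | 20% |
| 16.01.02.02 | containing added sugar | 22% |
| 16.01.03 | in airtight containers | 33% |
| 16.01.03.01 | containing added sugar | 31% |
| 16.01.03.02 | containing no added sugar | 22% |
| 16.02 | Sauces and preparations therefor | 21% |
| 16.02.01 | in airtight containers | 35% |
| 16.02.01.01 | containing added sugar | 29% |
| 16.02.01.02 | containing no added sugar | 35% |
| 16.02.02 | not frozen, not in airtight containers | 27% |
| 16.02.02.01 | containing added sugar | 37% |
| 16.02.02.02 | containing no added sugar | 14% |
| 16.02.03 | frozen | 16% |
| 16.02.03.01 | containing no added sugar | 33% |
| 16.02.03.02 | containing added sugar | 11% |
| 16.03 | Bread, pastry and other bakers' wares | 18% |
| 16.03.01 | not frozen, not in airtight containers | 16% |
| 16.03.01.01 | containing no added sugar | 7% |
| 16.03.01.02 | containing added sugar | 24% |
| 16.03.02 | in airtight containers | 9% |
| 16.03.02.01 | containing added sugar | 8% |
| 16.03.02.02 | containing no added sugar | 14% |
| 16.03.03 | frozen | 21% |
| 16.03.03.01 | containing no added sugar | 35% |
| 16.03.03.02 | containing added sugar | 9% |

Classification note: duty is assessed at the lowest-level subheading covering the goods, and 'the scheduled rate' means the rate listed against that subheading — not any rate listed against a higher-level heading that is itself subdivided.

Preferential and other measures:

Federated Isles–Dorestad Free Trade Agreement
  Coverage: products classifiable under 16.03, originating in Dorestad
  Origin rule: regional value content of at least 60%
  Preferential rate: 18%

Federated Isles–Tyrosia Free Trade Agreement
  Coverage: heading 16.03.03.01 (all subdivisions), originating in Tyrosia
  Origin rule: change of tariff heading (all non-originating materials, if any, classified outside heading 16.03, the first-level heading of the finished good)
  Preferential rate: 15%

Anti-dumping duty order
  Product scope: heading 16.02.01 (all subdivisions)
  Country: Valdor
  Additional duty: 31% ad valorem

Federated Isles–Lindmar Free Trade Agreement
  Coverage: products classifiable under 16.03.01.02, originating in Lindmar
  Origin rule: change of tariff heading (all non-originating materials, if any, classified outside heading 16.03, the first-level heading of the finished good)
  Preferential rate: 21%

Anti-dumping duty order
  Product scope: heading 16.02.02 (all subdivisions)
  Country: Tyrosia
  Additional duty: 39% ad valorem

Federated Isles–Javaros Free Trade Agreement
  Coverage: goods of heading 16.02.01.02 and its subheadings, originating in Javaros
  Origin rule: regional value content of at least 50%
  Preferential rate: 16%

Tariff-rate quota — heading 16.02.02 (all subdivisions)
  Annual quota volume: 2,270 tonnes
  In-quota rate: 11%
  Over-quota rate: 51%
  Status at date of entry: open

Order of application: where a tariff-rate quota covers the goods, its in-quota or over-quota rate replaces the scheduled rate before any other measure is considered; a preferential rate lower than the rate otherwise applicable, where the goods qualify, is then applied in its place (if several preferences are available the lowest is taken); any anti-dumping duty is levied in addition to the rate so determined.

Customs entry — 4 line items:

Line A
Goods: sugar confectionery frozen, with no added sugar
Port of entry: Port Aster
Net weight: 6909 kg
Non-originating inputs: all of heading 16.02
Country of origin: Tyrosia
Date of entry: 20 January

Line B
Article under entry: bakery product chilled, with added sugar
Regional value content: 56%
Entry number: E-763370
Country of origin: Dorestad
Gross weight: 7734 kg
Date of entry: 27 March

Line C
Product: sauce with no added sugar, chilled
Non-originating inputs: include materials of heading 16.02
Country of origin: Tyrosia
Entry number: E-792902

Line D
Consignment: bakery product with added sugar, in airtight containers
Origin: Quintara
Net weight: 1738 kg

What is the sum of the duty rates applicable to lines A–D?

86%

Line A: sugar confectionery → 16.01; frozen → 16.01.01; with no added sugar → 16.01.01.01. Scheduled 4%. Tyrosia agreement on 16.03.03.01: 16.01.01.01 not covered. → 4%.
Line B: bakery product → 16.03; chilled → 16.03.01; with added sugar → 16.03.01.02. Scheduled 24%. Dorestad agreement on 16.03: RVC < 60%. → 24%.
Line C: sauce → 16.02; chilled → 16.02.02; with no added sugar → 16.02.02.02. Scheduled 14%. quota on 16.02.02 open → in-quota 11%; Tyrosia agreement on 16.03.03.01: 16.02.02.02 not covered; anti-dumping (Tyrosia, 16.02.02): +39%; total 11% + 39% = 50%. → 50%.
Line D: bakery product → 16.03; in airtight containers → 16.03.02; with added sugar → 16.03.02.01. Scheduled 8%. No special measure applies. → 8%.
Sum: 4% + 24% + 50% + 8% = 86%.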